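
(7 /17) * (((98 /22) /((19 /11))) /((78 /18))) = 1029 /4199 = 0.25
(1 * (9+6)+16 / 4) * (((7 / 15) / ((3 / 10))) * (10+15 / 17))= 49210 / 153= 321.63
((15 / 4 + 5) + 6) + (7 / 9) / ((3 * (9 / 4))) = 14449 / 972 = 14.87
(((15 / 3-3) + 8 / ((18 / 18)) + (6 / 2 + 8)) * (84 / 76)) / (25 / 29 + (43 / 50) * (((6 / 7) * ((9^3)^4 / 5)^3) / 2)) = 559518750 / 1601296111254731578019185870790985330889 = 0.00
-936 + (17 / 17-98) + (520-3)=-516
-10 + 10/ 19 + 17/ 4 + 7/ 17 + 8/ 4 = -3633/ 1292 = -2.81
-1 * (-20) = 20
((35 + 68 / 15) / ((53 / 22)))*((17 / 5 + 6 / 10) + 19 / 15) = 1030634 / 11925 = 86.43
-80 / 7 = -11.43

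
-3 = -3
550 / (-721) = -550 / 721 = -0.76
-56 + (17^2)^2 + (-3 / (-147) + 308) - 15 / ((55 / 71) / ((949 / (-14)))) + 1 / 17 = 1559279753 / 18326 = 85085.66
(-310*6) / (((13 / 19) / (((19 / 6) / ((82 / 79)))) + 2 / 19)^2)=-378200012865 / 22080601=-17128.16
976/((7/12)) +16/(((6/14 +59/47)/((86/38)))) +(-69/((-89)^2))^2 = 1694.65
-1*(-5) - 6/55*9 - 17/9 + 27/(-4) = -9149/1980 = -4.62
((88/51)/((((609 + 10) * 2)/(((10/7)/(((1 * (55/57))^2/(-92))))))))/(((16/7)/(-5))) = 49818/115753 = 0.43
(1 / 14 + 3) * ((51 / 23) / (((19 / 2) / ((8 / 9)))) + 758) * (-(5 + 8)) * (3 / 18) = -277825795 / 55062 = -5045.69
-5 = -5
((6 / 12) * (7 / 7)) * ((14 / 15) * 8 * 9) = 168 / 5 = 33.60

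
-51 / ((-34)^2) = -3 / 68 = -0.04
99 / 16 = 6.19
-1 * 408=-408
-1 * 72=-72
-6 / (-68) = 3 / 34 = 0.09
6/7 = 0.86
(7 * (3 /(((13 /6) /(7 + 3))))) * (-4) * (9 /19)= -45360 /247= -183.64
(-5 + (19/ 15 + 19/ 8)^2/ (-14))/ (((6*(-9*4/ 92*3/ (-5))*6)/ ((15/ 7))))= -27576287/ 18289152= -1.51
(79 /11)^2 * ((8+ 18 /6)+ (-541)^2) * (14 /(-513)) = -8524556936 /20691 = -411993.47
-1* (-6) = 6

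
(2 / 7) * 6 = 1.71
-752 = -752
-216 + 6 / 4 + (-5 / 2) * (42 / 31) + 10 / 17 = -229033 / 1054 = -217.30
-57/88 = -0.65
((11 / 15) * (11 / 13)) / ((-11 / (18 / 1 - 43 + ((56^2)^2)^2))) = -5455848345199.49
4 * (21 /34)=42 /17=2.47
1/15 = 0.07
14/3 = 4.67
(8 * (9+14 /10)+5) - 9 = 396 /5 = 79.20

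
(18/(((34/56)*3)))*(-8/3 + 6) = 560/17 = 32.94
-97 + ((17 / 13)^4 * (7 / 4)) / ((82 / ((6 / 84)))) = -1817310031 / 18736016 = -97.00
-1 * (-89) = 89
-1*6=-6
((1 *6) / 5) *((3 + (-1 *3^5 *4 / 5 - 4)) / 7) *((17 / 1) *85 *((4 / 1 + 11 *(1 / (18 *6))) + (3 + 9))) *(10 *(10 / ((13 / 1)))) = -5995260.89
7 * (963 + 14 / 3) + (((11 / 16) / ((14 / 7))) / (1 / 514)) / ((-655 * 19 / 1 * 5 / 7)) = 20231528233 / 2986800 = 6773.65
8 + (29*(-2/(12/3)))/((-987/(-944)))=-5792/987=-5.87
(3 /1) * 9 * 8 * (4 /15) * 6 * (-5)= -1728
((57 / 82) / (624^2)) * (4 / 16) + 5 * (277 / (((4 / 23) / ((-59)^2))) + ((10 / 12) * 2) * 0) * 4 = 110887255.00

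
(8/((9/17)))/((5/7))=952/45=21.16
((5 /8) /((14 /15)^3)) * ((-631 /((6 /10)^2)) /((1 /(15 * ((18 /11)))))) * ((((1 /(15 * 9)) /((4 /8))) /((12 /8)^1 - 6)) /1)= 9859375 /90552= 108.88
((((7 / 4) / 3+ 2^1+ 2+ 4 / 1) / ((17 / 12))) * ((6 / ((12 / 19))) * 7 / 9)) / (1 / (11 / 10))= 150689 / 3060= 49.24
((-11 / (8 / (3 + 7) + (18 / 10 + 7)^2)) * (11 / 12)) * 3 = -3025 / 7824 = -0.39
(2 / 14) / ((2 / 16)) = 8 / 7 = 1.14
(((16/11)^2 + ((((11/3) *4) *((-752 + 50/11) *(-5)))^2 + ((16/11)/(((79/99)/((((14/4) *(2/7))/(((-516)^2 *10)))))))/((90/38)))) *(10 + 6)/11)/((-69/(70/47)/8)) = -7137088278454179434368/9457585271145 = -754641705.45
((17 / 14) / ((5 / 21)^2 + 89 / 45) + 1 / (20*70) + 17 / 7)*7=9502693 / 448600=21.18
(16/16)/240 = 1/240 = 0.00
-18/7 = -2.57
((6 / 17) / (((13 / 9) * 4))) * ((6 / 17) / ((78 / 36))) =486 / 48841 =0.01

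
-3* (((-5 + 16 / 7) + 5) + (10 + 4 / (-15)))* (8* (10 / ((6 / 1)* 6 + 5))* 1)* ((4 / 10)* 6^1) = -242304 / 1435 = -168.85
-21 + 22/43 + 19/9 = -7112/387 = -18.38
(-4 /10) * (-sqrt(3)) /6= sqrt(3) /15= 0.12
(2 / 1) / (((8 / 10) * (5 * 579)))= 1 / 1158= 0.00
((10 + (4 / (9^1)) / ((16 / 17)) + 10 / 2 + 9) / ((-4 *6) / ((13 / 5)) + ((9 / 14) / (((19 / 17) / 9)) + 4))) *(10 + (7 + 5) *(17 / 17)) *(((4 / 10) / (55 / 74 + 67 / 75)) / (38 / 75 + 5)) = -4025729500 / 9110249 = -441.89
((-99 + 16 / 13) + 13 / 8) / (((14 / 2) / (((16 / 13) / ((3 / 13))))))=-6666 / 91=-73.25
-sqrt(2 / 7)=-sqrt(14) / 7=-0.53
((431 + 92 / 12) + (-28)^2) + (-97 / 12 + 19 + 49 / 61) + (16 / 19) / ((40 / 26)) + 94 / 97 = 8336635733 / 6745380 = 1235.90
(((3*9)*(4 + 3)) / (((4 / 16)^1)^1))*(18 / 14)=972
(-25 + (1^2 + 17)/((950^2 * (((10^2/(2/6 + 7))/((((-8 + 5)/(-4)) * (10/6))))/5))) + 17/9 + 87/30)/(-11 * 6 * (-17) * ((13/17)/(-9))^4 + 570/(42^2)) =-38413937222738973/725298332455000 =-52.96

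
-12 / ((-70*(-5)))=-6 / 175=-0.03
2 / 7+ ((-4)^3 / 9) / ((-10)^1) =314 / 315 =1.00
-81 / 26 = -3.12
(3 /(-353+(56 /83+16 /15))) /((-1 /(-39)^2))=5680935 /437317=12.99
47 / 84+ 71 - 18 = 4499 / 84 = 53.56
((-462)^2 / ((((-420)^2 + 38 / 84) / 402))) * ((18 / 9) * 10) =6552342720 / 673529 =9728.38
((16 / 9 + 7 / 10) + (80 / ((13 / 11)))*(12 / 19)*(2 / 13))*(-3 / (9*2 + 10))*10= -2616853 / 269724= -9.70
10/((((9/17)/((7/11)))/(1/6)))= 595/297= 2.00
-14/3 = -4.67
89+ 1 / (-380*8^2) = 2164479 / 24320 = 89.00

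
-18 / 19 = -0.95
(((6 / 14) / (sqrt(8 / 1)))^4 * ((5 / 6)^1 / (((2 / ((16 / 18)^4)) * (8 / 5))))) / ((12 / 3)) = 25 / 1166886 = 0.00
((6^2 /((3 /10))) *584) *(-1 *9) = -630720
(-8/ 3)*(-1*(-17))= -136/ 3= -45.33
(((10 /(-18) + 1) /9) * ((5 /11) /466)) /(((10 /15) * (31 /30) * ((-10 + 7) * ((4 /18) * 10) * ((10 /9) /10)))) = -15 /158906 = -0.00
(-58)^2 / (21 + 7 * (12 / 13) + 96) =43732 / 1605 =27.25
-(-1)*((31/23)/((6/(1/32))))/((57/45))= 155/27968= 0.01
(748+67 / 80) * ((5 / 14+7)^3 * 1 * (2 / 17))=35082.96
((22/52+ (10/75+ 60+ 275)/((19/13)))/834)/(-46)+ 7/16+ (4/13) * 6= 1294977103/568554480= 2.28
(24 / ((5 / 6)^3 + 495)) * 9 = 46656 / 107045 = 0.44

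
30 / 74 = 15 / 37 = 0.41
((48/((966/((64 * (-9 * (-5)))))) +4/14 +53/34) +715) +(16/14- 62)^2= 174865801/38318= 4563.54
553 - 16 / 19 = 10491 / 19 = 552.16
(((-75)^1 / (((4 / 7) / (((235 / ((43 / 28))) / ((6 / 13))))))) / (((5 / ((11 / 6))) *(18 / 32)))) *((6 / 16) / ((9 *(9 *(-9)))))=8233225 / 564246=14.59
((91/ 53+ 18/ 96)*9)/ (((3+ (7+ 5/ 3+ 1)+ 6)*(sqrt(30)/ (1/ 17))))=171*sqrt(30)/ 94976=0.01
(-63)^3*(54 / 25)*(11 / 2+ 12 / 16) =-6751269 / 2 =-3375634.50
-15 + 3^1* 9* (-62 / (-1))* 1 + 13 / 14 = 23239 / 14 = 1659.93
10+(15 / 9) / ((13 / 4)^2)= 10.16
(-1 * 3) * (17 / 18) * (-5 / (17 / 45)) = 75 / 2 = 37.50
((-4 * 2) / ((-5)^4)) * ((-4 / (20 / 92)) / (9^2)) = 736 / 253125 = 0.00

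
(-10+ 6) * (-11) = 44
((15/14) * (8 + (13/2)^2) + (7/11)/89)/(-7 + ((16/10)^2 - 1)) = -9.90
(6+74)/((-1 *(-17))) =80/17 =4.71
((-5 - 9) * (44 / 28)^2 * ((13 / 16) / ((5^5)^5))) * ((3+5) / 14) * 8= -6292 / 14603137969970703125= -0.00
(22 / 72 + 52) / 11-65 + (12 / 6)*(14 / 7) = -22273 / 396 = -56.24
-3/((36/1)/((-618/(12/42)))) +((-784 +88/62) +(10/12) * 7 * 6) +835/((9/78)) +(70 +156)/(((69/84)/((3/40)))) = 286196951/42780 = 6689.97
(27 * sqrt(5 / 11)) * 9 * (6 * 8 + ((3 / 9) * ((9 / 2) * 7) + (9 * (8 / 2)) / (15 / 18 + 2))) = 588303 * sqrt(55) / 374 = 11665.70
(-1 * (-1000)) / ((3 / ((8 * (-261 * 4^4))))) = -178176000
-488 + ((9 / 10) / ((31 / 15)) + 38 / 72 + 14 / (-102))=-9242665 / 18972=-487.17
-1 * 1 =-1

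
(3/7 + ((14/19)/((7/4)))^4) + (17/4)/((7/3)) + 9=5880829/521284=11.28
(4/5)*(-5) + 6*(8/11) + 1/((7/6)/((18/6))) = 2.94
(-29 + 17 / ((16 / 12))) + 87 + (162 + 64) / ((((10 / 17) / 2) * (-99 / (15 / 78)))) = 69.26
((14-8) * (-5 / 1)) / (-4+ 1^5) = 10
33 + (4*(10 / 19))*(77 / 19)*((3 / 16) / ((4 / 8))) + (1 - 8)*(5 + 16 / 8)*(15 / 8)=-160791 / 2888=-55.68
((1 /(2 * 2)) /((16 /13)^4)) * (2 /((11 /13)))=0.26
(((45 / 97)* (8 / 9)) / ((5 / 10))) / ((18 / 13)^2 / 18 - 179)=-13520 / 2932601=-0.00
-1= -1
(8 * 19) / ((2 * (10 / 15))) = 114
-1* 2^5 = -32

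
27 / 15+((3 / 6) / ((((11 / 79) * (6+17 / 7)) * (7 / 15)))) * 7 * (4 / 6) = 19666 / 3245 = 6.06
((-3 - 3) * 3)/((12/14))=-21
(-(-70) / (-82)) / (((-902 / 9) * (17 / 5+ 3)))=1575 / 1183424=0.00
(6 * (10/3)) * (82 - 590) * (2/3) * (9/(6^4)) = -1270/27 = -47.04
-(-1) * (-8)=-8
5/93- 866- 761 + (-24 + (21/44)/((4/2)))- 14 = -13623967/8184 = -1664.71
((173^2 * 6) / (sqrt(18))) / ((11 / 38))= 1137302 * sqrt(2) / 11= 146217.08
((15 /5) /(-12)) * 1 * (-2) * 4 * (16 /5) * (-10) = -64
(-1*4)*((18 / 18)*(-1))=4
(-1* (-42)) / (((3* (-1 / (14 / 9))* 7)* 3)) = -28 / 27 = -1.04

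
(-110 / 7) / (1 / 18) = -282.86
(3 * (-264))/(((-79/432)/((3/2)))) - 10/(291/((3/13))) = 647164586/99619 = 6496.40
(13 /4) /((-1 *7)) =-13 /28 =-0.46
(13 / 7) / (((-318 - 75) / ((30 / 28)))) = -65 / 12838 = -0.01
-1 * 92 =-92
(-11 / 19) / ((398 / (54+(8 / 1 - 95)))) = 363 / 7562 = 0.05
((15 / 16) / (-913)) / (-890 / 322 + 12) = -2415 / 21722096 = -0.00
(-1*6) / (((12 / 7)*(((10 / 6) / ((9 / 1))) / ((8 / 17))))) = -756 / 85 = -8.89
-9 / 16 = -0.56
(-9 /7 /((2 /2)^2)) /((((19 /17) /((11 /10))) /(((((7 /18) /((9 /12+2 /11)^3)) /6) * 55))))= -21902936 /3928497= -5.58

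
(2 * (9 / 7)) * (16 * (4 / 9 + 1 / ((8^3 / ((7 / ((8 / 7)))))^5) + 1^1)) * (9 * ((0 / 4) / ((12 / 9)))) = 0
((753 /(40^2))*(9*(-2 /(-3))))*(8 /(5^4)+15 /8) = 5.33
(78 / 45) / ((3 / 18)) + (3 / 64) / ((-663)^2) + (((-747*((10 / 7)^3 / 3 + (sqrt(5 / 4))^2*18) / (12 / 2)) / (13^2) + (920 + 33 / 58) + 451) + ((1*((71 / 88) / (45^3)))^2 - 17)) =10525509074084964708532283 / 7810109105835786750000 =1347.68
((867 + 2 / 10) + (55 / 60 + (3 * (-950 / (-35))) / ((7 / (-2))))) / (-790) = -2483863 / 2322600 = -1.07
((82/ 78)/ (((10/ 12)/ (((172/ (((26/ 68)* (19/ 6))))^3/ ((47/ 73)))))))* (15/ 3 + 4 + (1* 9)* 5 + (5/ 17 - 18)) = 9385313804954836992/ 46036476265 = 203866902.21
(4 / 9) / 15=4 / 135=0.03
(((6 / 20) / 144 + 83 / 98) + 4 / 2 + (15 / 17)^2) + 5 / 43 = 1094263243 / 292283040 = 3.74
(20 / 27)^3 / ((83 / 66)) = 176000 / 544563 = 0.32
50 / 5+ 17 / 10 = 117 / 10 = 11.70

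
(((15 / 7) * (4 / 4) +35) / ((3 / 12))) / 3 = 1040 / 21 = 49.52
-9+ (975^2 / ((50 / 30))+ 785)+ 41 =571192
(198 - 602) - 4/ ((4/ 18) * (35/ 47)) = -14986/ 35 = -428.17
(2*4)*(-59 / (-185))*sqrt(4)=944 / 185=5.10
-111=-111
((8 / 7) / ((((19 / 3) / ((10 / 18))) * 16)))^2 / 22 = 25 / 14009688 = 0.00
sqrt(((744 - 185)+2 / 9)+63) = 20 * sqrt(14) / 3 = 24.94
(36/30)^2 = 36/25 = 1.44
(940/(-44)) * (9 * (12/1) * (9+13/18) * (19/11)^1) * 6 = -232475.21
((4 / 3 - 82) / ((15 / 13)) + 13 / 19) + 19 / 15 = -58106 / 855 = -67.96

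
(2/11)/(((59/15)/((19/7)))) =0.13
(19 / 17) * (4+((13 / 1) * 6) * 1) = 1558 / 17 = 91.65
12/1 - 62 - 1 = -51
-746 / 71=-10.51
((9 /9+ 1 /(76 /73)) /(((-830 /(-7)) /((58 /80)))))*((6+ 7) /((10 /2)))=393211 /12616000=0.03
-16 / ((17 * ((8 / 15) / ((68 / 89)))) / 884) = -106080 / 89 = -1191.91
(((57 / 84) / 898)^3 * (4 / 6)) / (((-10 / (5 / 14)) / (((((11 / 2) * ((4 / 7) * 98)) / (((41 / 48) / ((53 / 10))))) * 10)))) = -0.00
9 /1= 9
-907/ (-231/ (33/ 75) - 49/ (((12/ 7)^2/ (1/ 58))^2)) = 63268604928/ 36621967249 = 1.73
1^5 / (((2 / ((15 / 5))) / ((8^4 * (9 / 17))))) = 55296 / 17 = 3252.71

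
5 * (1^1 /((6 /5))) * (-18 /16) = -75 /16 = -4.69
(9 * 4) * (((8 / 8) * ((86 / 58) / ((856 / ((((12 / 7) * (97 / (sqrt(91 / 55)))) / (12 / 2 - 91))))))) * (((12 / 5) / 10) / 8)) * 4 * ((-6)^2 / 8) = -3040659 * sqrt(5005) / 4200298375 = -0.05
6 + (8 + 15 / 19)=281 / 19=14.79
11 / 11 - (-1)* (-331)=-330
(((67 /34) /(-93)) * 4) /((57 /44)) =-5896 /90117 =-0.07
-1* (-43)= 43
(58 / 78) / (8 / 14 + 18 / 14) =203 / 507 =0.40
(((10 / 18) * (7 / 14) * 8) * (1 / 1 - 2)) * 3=-6.67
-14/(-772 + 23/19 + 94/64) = 1216/66821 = 0.02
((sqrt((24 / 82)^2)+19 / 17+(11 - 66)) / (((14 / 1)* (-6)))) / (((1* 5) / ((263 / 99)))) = 350842 / 1035045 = 0.34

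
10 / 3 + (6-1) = 25 / 3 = 8.33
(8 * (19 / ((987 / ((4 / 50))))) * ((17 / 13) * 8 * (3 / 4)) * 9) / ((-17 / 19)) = -103968 / 106925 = -0.97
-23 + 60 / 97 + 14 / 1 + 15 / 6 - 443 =-87083 / 194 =-448.88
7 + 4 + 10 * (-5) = -39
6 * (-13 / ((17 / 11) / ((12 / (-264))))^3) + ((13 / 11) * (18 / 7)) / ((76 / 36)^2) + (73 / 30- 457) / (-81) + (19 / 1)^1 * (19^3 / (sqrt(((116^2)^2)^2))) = 189170261285189371051 / 30043666057950800640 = 6.30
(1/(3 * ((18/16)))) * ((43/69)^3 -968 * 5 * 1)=-12719232424/8869743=-1434.00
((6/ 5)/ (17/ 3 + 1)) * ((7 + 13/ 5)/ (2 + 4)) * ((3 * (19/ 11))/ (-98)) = -1026/ 67375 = -0.02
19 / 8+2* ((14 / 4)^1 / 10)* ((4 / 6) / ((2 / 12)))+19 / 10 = 283 / 40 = 7.08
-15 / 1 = -15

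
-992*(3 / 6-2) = 1488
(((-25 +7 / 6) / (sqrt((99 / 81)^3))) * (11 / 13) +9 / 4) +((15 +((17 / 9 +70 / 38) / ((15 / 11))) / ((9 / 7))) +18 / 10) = 1955581 / 92340 - 9 * sqrt(11) / 2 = 6.25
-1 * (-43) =43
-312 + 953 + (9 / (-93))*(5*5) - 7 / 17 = 336315 / 527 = 638.17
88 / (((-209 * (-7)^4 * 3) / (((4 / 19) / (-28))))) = 8 / 18201981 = 0.00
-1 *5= -5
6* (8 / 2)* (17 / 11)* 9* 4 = 14688 / 11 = 1335.27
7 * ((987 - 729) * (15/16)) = 13545/8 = 1693.12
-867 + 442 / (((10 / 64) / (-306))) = -4332399 / 5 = -866479.80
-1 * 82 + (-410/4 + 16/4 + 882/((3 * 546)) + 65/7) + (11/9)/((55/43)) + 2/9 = -1388189/8190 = -169.50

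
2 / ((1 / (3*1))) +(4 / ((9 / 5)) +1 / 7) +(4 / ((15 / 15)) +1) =842 / 63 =13.37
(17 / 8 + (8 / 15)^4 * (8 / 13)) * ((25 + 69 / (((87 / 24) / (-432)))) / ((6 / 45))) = -2722175501791 / 20358000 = -133715.27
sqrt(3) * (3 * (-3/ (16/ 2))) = -9 * sqrt(3)/ 8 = -1.95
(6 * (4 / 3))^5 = 32768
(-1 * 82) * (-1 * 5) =410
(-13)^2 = 169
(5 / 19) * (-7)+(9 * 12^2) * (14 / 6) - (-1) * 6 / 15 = 287143 / 95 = 3022.56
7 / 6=1.17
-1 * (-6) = 6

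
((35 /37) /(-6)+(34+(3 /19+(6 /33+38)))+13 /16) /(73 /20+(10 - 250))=-135472055 /438646692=-0.31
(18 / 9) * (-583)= -1166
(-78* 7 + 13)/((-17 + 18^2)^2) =-533/94249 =-0.01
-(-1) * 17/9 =17/9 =1.89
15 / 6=5 / 2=2.50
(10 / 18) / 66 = 5 / 594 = 0.01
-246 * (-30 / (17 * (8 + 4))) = 615 / 17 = 36.18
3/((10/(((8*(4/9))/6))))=8/45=0.18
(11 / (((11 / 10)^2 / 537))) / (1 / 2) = 107400 / 11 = 9763.64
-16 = -16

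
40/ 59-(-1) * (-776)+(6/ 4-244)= -120103/ 118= -1017.82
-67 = -67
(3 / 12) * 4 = 1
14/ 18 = 7/ 9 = 0.78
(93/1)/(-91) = -93/91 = -1.02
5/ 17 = 0.29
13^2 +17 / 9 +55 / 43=66629 / 387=172.17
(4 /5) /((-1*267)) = -4 /1335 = -0.00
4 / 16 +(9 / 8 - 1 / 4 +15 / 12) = 19 / 8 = 2.38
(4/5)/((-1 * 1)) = -0.80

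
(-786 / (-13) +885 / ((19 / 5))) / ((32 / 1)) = 72459 / 7904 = 9.17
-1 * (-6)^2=-36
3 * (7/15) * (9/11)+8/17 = 1511/935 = 1.62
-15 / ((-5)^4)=-3 / 125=-0.02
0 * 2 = 0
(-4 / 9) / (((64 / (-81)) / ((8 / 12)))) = 3 / 8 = 0.38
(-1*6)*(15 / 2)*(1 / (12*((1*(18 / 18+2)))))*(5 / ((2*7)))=-25 / 56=-0.45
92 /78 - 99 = -3815 /39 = -97.82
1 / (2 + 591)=1 / 593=0.00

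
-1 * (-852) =852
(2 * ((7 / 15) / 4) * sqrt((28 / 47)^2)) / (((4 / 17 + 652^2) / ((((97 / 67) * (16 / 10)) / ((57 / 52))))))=2400944 / 3474522285525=0.00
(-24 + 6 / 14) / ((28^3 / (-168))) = 495 / 2744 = 0.18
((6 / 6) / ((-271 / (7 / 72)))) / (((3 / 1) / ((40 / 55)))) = -7 / 80487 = -0.00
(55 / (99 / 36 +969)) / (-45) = -44 / 34983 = -0.00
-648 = -648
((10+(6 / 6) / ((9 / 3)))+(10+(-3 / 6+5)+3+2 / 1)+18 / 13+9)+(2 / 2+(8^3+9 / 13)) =43205 / 78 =553.91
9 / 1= 9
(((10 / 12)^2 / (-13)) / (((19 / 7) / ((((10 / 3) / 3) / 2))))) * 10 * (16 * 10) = -350000 / 20007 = -17.49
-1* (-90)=90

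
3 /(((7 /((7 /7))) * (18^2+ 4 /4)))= 3 /2275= 0.00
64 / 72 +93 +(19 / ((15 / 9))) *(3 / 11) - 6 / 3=47024 / 495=95.00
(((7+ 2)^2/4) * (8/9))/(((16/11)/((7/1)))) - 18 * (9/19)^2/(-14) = 1757043/20216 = 86.91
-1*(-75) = 75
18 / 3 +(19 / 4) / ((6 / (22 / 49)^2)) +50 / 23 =2761205 / 331338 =8.33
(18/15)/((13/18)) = 108/65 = 1.66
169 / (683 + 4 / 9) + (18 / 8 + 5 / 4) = 46099 / 12302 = 3.75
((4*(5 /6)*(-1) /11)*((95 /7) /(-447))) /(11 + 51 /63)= 475 /609708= 0.00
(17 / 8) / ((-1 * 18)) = -17 / 144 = -0.12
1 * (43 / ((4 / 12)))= 129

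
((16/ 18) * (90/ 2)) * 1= 40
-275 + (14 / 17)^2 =-274.32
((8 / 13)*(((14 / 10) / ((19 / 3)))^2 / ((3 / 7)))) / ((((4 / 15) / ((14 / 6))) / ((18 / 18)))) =14406 / 23465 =0.61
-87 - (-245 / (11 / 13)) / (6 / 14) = 19424 / 33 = 588.61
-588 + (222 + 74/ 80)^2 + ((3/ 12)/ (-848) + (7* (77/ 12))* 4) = 3134667319/ 63600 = 49287.22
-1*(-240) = 240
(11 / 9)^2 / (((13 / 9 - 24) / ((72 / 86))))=-484 / 8729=-0.06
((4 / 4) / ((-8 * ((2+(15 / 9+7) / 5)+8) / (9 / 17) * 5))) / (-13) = 27 / 311168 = 0.00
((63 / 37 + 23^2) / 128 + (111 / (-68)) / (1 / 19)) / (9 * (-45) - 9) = 540811 / 8332992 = 0.06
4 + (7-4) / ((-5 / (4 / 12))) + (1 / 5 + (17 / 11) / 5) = 237 / 55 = 4.31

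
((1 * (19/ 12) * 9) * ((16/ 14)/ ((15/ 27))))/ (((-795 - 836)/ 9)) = -0.16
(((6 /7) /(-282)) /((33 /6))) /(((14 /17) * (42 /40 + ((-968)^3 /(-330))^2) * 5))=-3060 /172247686163260852837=-0.00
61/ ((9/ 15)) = 305/ 3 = 101.67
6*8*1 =48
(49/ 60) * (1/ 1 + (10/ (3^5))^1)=12397/ 14580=0.85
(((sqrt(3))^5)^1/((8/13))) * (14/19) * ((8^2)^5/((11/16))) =29151311907.71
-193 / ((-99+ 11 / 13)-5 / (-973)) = 2441257 / 1241483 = 1.97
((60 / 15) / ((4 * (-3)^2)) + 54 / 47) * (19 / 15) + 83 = 536762 / 6345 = 84.60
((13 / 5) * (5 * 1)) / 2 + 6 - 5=15 / 2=7.50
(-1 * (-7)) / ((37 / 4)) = 28 / 37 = 0.76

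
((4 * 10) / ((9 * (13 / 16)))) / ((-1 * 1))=-640 / 117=-5.47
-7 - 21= -28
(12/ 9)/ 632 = 1/ 474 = 0.00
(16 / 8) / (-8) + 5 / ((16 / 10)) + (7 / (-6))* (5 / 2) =-1 / 24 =-0.04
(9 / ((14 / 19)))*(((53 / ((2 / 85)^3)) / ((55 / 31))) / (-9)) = -3834228025 / 1232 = -3112198.07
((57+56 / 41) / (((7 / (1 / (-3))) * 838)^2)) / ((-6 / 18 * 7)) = -2393 / 29626972116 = -0.00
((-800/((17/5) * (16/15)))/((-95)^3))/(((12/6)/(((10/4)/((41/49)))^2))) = 900375/784038572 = 0.00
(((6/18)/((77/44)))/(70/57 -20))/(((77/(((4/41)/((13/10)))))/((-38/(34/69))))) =0.00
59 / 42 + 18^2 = 13667 / 42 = 325.40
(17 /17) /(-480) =-1 /480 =-0.00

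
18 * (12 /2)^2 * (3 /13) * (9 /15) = 5832 /65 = 89.72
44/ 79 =0.56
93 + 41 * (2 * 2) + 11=268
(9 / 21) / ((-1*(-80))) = 3 / 560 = 0.01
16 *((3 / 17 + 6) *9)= 15120 / 17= 889.41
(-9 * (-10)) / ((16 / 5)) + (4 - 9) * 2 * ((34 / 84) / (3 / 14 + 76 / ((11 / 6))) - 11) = 21257395 / 154008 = 138.03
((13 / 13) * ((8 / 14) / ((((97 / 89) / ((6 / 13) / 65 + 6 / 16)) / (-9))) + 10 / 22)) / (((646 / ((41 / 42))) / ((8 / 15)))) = -99695969 / 91734818175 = -0.00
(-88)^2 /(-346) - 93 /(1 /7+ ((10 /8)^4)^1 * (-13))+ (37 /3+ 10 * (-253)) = -8283720439 /3265029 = -2537.10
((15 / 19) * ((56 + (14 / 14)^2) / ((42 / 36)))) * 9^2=21870 / 7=3124.29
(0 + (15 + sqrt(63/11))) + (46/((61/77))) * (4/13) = 3 * sqrt(77)/11 + 26063/793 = 35.26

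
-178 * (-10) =1780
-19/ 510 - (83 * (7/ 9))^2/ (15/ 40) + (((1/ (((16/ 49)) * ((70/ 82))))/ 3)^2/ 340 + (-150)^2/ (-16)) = -6619859363237/ 528768000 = -12519.40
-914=-914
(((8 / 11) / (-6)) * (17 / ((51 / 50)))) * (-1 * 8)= 1600 / 99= 16.16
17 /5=3.40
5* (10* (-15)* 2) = -1500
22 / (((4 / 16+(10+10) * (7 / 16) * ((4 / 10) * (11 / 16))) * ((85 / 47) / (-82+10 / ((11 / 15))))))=-2262016 / 7225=-313.08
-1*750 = -750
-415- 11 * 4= -459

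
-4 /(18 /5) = -10 /9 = -1.11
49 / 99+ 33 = 3316 / 99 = 33.49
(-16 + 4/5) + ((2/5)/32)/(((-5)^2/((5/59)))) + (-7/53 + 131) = 144677493/1250800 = 115.67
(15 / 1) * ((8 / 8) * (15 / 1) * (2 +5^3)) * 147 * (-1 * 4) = -16802100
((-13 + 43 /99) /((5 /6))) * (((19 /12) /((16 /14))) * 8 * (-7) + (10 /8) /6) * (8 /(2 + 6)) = 192509 /165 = 1166.72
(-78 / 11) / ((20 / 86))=-1677 / 55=-30.49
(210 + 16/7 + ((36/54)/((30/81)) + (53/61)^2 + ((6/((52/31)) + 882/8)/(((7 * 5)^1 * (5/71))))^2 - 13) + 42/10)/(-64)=-720651449265721/19720704640000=-36.54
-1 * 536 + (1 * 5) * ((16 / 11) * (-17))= -7256 / 11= -659.64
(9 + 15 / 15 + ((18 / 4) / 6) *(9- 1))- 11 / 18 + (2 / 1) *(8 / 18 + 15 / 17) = 5521 / 306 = 18.04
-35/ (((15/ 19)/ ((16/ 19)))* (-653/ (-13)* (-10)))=728/ 9795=0.07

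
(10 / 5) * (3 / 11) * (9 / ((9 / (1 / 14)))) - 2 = -1.96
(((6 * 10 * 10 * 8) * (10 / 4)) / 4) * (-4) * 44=-528000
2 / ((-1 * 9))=-2 / 9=-0.22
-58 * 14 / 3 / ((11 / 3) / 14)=-11368 / 11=-1033.45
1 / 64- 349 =-348.98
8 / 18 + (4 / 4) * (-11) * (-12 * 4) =4756 / 9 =528.44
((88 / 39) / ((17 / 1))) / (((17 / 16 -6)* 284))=-352 / 3718767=-0.00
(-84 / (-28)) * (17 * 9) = 459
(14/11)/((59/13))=182/649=0.28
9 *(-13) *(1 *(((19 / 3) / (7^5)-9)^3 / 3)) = 1214648707969229000 / 42728053589487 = 28427.43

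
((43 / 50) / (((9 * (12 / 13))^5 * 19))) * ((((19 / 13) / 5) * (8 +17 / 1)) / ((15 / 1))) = 1228123 / 2203992115200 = 0.00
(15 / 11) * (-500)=-7500 / 11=-681.82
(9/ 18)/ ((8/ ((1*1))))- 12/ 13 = -179/ 208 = -0.86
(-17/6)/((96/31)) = -527/576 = -0.91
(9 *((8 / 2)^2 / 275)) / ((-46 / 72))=-5184 / 6325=-0.82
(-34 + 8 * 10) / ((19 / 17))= 782 / 19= 41.16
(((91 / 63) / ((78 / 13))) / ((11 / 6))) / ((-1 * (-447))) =13 / 44253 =0.00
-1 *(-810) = 810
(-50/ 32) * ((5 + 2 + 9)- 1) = -375/ 16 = -23.44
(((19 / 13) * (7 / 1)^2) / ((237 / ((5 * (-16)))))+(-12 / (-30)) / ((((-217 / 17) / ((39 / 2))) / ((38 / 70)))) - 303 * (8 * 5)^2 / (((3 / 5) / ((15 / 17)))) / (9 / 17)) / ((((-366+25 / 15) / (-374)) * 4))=-29464501695409759 / 85254710450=-345605.56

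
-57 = -57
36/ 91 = 0.40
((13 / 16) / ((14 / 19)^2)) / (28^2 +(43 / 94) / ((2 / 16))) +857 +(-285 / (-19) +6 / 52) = 1316226755423 / 1509231360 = 872.12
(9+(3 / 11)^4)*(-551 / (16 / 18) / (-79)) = 326922075 / 4626556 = 70.66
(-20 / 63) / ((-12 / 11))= 55 / 189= 0.29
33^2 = 1089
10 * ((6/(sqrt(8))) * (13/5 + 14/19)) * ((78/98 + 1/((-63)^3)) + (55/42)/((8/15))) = 4123387327 * sqrt(2)/25338096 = 230.14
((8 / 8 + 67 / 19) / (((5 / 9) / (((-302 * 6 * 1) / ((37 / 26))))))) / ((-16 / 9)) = 20511387 / 3515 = 5835.39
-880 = -880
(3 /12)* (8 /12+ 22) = 17 /3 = 5.67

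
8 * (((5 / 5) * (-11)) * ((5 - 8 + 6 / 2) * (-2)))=0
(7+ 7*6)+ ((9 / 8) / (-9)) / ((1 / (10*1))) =191 / 4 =47.75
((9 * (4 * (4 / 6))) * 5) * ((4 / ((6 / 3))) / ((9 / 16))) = 1280 / 3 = 426.67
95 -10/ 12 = 565/ 6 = 94.17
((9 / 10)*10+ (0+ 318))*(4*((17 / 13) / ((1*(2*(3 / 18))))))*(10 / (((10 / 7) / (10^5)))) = 3591969230.77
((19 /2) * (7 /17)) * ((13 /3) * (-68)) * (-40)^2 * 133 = -735862400 /3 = -245287466.67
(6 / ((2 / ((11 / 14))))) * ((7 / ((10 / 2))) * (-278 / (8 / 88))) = -50457 / 5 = -10091.40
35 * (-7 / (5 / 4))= -196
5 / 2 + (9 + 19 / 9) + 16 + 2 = 569 / 18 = 31.61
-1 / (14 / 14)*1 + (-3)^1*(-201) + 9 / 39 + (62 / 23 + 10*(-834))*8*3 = -199493.07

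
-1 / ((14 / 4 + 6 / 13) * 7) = -26 / 721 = -0.04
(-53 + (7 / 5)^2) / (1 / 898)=-1145848 / 25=-45833.92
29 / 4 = 7.25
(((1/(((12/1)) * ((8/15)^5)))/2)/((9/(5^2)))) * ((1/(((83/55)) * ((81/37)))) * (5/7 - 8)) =-2702734375/456916992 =-5.92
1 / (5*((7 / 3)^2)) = 0.04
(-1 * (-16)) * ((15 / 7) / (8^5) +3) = 688143 / 14336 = 48.00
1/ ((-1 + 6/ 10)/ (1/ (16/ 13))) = -65/ 32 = -2.03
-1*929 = -929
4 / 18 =2 / 9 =0.22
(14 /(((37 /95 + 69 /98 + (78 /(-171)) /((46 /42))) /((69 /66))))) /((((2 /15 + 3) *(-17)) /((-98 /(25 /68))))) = 8108503536 /74956211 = 108.18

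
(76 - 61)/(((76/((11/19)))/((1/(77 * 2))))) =15/20216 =0.00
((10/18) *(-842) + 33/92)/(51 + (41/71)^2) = -1950982943/214263216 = -9.11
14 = 14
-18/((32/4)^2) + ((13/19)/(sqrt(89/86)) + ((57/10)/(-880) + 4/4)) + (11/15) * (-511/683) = 737543/4507800 + 13 * sqrt(7654)/1691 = 0.84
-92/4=-23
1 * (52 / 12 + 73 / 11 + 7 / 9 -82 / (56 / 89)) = -328687 / 2772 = -118.57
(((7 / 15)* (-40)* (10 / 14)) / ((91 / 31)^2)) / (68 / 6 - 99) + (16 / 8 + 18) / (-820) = -601863 / 89294023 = -0.01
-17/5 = -3.40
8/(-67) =-8/67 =-0.12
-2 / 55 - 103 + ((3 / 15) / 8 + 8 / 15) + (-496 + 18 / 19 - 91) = -688.53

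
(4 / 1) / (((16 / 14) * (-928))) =-7 / 1856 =-0.00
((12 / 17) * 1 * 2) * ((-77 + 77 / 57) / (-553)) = 4928 / 25517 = 0.19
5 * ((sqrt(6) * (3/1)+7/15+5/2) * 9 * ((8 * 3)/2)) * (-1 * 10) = -16200 * sqrt(6) - 16020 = -55701.73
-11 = -11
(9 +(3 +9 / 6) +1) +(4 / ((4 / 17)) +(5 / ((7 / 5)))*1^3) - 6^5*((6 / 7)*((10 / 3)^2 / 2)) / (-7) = 521837 / 98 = 5324.87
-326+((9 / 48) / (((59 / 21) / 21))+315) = -9061 / 944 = -9.60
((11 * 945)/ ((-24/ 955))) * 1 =-3309075/ 8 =-413634.38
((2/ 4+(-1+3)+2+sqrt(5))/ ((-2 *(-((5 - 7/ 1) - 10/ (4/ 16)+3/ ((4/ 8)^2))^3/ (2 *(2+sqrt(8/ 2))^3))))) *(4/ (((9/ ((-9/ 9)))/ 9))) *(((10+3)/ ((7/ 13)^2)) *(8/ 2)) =281216 *sqrt(5)/ 165375+140608/ 18375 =11.45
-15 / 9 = -5 / 3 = -1.67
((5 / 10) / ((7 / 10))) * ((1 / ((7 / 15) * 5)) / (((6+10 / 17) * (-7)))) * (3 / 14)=-765 / 537824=-0.00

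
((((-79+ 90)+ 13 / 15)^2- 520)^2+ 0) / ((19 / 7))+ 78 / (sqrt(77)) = 78 * sqrt(77) / 77+ 50951738992 / 961875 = 52980.16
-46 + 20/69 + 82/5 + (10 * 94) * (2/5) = 119608/345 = 346.69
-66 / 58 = -33 / 29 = -1.14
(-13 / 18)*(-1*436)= 2834 / 9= 314.89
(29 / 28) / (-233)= -29 / 6524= -0.00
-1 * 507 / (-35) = 507 / 35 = 14.49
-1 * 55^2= -3025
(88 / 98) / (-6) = -22 / 147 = -0.15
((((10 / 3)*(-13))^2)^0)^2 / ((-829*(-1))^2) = 1 / 687241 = 0.00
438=438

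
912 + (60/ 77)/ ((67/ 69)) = 4709148/ 5159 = 912.80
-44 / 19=-2.32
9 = 9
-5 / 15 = -1 / 3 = -0.33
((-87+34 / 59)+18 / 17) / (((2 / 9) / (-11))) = 8476479 / 2006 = 4225.56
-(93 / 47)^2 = -8649 / 2209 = -3.92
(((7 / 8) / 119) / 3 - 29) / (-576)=11831 / 235008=0.05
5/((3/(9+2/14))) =320/21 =15.24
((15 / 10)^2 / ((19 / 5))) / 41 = 0.01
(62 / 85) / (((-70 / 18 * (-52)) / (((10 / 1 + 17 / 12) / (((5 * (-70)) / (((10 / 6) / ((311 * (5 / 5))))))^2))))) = 4247 / 439904517780000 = 0.00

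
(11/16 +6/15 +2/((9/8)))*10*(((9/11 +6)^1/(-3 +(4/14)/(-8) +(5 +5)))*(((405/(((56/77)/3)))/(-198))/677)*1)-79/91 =-26407541/21685664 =-1.22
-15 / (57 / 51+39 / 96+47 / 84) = -171360 / 23801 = -7.20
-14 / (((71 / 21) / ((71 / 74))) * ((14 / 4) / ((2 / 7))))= -12 / 37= -0.32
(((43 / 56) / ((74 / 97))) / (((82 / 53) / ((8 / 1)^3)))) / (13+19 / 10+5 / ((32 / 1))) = 565921280 / 25581171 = 22.12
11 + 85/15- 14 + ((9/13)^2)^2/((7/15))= 1894661/599781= 3.16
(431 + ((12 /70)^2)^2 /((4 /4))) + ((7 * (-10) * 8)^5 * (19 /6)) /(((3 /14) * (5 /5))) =-10991676889082179063961 /13505625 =-813859180088457.89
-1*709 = -709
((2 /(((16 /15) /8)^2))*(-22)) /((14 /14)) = -2475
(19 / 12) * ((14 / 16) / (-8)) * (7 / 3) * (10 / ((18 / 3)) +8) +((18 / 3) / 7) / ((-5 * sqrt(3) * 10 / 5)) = -26999 / 6912-sqrt(3) / 35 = -3.96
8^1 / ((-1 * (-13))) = 8 / 13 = 0.62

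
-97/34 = -2.85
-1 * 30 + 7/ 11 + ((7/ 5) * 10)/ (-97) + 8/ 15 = -463739/ 16005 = -28.97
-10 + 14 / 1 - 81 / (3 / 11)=-293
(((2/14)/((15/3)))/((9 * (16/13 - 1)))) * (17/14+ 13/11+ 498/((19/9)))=3.28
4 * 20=80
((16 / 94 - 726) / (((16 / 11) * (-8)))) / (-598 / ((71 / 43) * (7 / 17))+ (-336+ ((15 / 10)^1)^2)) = -8477329 / 164896304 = -0.05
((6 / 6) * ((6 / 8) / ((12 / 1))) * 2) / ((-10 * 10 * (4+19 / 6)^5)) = -243 / 3675211075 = -0.00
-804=-804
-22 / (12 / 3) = -11 / 2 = -5.50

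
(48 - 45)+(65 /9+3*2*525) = 28442 /9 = 3160.22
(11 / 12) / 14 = 11 / 168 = 0.07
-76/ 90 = -38/ 45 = -0.84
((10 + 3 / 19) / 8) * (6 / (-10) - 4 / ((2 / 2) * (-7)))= -193 / 5320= -0.04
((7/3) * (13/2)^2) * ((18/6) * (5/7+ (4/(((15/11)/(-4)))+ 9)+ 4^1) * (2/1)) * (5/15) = 17576/45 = 390.58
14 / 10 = 7 / 5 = 1.40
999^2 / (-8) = -998001 / 8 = -124750.12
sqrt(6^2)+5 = 11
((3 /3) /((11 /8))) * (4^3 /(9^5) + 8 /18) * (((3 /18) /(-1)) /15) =-105232 /29229255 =-0.00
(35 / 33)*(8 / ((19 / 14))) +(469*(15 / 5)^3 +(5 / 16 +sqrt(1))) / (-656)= -85904063 / 6580992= -13.05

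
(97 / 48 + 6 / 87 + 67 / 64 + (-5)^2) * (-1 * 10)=-783325 / 2784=-281.37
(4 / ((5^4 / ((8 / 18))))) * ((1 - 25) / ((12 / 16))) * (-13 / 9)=6656 / 50625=0.13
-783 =-783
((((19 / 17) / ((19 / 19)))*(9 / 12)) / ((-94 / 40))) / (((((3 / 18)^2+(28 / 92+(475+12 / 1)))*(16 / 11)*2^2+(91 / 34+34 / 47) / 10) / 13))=-168725700 / 103182063421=-0.00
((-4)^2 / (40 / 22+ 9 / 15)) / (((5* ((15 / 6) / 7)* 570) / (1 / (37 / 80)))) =2816 / 200355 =0.01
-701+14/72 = -25229/36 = -700.81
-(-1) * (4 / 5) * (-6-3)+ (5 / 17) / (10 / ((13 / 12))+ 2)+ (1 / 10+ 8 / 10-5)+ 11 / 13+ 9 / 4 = -2638603 / 322660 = -8.18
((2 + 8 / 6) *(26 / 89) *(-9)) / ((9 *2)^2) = -65 / 2403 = -0.03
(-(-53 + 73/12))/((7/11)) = 6193/84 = 73.73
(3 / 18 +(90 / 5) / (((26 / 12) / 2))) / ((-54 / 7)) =-9163 / 4212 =-2.18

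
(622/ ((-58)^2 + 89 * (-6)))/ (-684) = -311/ 967860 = -0.00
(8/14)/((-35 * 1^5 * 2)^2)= 1/8575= 0.00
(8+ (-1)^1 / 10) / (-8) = -79 / 80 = -0.99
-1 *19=-19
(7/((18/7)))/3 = 49/54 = 0.91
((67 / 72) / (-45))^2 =4489 / 10497600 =0.00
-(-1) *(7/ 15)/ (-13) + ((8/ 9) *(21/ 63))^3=-12647/ 1279395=-0.01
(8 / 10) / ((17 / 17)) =4 / 5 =0.80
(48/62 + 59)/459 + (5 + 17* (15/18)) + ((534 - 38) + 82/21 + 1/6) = 3042979/5859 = 519.37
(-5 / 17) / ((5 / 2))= -2 / 17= -0.12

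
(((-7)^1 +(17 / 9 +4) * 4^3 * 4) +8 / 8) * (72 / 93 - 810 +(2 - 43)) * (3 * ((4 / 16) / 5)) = -178094249 / 930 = -191499.19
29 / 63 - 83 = -5200 / 63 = -82.54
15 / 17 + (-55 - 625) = -11545 / 17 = -679.12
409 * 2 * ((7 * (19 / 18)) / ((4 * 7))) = 7771 / 36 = 215.86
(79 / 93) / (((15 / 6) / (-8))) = -1264 / 465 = -2.72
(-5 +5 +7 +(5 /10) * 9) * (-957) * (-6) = 66033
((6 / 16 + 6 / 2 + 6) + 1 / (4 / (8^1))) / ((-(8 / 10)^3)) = -11375 / 512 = -22.22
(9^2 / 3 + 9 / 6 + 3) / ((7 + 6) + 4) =63 / 34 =1.85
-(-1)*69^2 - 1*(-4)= 4765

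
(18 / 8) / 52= 9 / 208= 0.04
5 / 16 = 0.31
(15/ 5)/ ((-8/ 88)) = -33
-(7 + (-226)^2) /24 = -51083 /24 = -2128.46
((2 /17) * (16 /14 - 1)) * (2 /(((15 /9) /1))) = 12 /595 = 0.02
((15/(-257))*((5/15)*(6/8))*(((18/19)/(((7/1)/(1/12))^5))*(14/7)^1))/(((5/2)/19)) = -1/19903790592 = -0.00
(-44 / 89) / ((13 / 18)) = -792 / 1157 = -0.68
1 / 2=0.50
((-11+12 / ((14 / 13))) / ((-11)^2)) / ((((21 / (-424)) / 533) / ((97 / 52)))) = -421562 / 17787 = -23.70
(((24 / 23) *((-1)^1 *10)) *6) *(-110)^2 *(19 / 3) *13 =-1434576000 / 23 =-62372869.57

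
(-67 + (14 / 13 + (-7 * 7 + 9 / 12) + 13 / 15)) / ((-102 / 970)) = 1077.52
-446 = -446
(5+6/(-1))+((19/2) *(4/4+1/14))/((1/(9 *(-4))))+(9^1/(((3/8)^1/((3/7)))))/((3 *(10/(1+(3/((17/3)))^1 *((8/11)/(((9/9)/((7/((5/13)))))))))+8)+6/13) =-366.59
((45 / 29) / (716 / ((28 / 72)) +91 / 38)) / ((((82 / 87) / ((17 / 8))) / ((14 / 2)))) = 2136645 / 160844968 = 0.01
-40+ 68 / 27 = -1012 / 27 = -37.48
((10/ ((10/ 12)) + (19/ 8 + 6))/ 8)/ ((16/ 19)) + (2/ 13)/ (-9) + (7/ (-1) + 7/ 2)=-59027/ 119808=-0.49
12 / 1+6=18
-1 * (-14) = 14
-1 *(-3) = 3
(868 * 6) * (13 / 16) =8463 / 2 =4231.50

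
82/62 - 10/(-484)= 10077/7502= 1.34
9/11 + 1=20/11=1.82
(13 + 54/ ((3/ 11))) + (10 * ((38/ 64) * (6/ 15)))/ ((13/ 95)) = 23749/ 104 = 228.36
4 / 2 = 2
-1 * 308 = -308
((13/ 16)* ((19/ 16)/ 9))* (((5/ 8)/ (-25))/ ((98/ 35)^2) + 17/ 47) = 2175329/ 56598528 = 0.04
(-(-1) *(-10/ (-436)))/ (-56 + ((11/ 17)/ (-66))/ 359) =-91545/ 223516381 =-0.00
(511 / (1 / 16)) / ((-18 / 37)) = -151256 / 9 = -16806.22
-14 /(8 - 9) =14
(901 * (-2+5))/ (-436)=-2703/ 436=-6.20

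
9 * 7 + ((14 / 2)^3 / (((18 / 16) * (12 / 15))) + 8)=4069 / 9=452.11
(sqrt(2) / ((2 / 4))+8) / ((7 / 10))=20* sqrt(2) / 7+80 / 7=15.47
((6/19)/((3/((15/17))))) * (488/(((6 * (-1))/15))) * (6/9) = -24400/323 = -75.54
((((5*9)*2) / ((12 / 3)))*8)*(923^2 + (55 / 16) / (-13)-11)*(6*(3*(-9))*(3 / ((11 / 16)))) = -15501358809720 / 143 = -108401110557.48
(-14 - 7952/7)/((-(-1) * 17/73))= -4938.24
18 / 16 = 9 / 8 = 1.12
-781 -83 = -864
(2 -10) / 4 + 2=0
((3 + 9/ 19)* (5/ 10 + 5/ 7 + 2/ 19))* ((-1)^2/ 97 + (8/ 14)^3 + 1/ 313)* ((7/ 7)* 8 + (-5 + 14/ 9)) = 109952391978/ 26315730721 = 4.18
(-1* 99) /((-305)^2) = -99 /93025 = -0.00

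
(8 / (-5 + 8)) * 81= 216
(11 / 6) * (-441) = -1617 / 2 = -808.50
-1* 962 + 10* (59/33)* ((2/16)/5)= -126925/132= -961.55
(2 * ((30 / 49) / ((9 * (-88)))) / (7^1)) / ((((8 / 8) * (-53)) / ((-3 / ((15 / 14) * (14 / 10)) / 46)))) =-0.00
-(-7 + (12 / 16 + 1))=21 / 4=5.25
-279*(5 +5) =-2790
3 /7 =0.43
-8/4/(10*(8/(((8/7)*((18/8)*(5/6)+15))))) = -27/56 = -0.48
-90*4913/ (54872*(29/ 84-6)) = 928557/ 651605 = 1.43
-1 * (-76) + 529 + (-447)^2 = 200414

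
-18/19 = -0.95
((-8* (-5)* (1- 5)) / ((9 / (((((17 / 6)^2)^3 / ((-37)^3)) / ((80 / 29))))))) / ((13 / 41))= 28699569541 / 138251082528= 0.21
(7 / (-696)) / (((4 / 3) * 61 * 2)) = -7 / 113216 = -0.00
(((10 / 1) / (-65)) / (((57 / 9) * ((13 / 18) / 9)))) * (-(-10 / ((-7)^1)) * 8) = 77760 / 22477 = 3.46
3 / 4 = 0.75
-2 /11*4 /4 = -2 /11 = -0.18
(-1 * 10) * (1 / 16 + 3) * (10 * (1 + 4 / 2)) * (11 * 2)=-40425 / 2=-20212.50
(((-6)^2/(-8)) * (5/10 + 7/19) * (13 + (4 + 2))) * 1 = -297/4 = -74.25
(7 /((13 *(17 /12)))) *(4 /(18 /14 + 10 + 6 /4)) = 4704 /39559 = 0.12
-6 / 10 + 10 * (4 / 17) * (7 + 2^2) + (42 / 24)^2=38549 / 1360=28.34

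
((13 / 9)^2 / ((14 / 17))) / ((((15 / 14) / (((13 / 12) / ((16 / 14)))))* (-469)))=-37349 / 7814880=-0.00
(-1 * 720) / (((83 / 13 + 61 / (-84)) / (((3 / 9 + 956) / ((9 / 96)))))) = -8020346880 / 6179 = -1298000.79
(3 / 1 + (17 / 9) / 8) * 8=233 / 9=25.89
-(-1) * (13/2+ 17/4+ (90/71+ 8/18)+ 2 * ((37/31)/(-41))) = 40296019/3248676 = 12.40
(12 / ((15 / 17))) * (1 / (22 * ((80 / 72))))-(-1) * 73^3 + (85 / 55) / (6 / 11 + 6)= 7702552291 / 19800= 389017.79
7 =7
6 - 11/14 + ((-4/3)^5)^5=-15700746627307397/11862040532202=-1323.61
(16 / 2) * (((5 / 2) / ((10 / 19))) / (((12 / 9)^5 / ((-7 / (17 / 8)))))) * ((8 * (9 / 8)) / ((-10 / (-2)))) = -290871 / 5440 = -53.47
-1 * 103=-103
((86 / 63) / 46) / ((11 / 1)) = 43 / 15939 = 0.00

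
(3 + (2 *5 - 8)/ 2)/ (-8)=-1/ 2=-0.50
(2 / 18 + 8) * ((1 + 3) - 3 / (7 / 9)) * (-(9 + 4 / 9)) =-6205 / 567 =-10.94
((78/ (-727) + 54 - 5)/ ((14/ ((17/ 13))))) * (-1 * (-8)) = 36.54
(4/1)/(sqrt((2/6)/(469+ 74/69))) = 4 * sqrt(746005)/23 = 150.21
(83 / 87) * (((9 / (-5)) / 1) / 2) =-249 / 290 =-0.86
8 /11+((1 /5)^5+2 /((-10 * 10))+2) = 186147 /68750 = 2.71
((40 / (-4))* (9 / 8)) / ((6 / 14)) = -105 / 4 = -26.25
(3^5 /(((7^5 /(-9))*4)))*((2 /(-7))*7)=2187 /33614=0.07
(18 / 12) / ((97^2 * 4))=3 / 75272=0.00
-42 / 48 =-7 / 8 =-0.88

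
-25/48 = -0.52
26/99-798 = -78976/99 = -797.74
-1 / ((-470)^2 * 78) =-1 / 17230200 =-0.00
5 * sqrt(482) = 109.77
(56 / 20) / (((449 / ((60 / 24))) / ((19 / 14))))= 19 / 898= 0.02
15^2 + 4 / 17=3829 / 17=225.24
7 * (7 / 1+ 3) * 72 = 5040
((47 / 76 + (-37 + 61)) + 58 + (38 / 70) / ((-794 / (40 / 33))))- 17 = 457337033 / 6969732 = 65.62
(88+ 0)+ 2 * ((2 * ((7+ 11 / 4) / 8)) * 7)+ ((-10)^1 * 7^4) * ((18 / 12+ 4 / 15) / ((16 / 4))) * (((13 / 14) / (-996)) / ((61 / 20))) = 22850297 / 182268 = 125.37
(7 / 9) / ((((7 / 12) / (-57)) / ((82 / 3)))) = -2077.33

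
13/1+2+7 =22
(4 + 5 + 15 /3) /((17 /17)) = 14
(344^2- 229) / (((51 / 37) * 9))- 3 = 485398 / 51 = 9517.61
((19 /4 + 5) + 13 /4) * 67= 871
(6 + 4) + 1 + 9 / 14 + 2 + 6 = 275 / 14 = 19.64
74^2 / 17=5476 / 17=322.12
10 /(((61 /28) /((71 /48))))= 2485 /366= 6.79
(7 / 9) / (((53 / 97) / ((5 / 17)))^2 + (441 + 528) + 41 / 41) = 1646575 / 2060820459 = 0.00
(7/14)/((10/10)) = 0.50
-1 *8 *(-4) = 32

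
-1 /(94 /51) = -51 /94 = -0.54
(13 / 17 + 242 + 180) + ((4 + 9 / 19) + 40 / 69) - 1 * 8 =9356486 / 22287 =419.82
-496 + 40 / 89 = -44104 / 89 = -495.55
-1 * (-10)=10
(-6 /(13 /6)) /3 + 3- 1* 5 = -38 /13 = -2.92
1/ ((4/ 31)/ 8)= 62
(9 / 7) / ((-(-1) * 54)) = 0.02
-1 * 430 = -430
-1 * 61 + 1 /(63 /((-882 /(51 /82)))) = -83.51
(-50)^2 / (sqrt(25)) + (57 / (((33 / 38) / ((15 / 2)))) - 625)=4040 / 11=367.27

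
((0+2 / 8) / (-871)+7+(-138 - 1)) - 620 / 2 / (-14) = -2679203 / 24388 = -109.86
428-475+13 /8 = -363 /8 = -45.38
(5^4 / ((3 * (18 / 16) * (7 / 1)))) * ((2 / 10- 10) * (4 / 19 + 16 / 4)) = -560000 / 513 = -1091.62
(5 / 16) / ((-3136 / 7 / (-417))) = 0.29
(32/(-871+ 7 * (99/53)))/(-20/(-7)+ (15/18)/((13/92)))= -115752/27168325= -0.00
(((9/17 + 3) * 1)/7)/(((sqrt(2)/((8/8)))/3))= 1.07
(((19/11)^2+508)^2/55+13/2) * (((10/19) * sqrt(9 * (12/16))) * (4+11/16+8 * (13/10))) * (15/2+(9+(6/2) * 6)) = 1912873625311653 * sqrt(3)/979190080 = 3383606.90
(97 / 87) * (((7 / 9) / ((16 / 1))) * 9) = 0.49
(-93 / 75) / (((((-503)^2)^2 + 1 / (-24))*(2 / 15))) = -1116 / 7681626489715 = -0.00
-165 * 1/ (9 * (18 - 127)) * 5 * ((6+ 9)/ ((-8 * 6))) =-1375/ 5232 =-0.26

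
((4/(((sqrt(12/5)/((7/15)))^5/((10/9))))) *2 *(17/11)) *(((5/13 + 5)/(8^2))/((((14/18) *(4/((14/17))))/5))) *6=117649 *sqrt(15)/20015424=0.02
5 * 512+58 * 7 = 2966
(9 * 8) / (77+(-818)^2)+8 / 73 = 1786288 / 16283891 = 0.11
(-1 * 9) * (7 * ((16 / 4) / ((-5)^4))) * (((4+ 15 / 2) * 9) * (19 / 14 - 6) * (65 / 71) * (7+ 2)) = 2833623 / 1775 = 1596.41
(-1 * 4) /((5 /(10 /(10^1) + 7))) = -32 /5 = -6.40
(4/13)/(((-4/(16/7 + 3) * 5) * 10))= -37/4550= -0.01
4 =4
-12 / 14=-6 / 7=-0.86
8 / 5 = 1.60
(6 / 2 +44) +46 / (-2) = 24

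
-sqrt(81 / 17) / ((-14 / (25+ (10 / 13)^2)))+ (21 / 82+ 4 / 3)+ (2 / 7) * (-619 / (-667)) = 2130127 / 1148574+ 38925 * sqrt(17) / 40222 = 5.84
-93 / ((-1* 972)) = 31 / 324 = 0.10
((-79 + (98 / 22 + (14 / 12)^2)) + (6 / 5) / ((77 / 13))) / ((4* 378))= -91957 / 1905120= -0.05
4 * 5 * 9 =180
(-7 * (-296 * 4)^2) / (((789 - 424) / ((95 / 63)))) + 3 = -26633293 / 657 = -40537.74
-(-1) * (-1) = -1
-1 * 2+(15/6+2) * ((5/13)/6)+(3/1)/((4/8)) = 223/52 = 4.29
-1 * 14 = -14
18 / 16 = 9 / 8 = 1.12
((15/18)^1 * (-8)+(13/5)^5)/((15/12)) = 4205516/46875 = 89.72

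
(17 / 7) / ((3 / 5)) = 85 / 21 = 4.05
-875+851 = -24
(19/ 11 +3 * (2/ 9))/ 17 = 79/ 561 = 0.14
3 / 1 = 3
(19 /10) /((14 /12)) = 57 /35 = 1.63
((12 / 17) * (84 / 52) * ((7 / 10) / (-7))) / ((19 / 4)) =-504 / 20995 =-0.02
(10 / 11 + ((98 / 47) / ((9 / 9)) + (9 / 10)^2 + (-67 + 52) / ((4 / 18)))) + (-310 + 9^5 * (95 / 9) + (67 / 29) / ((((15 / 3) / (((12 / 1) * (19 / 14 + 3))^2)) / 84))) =7651245831841 / 10495100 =729030.29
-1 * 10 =-10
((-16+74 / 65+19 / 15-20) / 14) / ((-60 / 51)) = 111367 / 54600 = 2.04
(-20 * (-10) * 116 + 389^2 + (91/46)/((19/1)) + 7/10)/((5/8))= 3050641136/10925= 279234.89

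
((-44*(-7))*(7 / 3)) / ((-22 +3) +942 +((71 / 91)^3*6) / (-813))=440293449596 / 565476777363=0.78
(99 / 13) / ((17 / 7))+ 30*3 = 20583 / 221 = 93.14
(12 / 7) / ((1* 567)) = 4 / 1323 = 0.00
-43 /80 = -0.54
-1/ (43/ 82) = -82/ 43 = -1.91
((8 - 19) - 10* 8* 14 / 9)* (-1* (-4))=-4876 / 9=-541.78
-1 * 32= -32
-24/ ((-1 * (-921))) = -0.03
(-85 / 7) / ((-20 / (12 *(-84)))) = -612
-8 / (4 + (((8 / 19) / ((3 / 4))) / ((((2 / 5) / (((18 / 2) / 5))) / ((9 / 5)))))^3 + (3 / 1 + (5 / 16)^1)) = -109744000 / 1390257963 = -0.08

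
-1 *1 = -1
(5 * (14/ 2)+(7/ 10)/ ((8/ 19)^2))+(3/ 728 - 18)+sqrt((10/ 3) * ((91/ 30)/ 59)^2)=91 * sqrt(30)/ 5310+1220277/ 58240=21.05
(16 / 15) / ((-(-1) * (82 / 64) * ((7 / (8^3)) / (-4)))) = -1048576 / 4305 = -243.57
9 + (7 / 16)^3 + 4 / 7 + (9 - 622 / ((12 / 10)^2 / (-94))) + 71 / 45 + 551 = 53124355597 / 1290240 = 41174.01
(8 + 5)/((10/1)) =13/10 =1.30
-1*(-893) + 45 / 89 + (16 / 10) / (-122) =893.49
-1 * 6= -6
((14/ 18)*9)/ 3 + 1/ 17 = 122/ 51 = 2.39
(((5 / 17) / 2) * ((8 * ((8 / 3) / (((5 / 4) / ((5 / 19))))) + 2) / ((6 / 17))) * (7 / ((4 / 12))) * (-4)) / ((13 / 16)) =-207200 / 741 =-279.62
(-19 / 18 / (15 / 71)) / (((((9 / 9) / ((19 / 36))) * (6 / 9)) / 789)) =-6740953 / 2160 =-3120.81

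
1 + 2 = 3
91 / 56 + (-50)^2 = 20013 / 8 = 2501.62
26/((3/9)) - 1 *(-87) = 165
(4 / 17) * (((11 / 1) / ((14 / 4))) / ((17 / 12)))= 1056 / 2023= 0.52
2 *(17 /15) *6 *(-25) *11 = -3740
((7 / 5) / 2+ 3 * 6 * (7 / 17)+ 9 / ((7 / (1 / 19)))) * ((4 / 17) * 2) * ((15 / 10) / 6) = 184937 / 192185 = 0.96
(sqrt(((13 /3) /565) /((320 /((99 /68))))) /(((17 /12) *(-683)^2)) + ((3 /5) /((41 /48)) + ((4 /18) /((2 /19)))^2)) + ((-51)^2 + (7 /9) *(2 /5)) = 3 *sqrt(824109) /304682625460 + 8656088 /3321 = 2606.47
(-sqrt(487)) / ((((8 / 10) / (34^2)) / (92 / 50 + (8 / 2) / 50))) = -13872 *sqrt(487) / 5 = -61225.67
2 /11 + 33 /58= 479 /638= 0.75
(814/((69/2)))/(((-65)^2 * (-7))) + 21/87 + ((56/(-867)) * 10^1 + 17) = 94605679744/5700965725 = 16.59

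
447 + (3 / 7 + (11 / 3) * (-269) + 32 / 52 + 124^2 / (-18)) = -1140467 / 819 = -1392.51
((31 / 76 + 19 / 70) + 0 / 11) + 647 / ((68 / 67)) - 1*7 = 7135316 / 11305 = 631.16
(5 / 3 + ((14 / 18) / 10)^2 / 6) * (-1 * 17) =-1377833 / 48600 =-28.35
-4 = -4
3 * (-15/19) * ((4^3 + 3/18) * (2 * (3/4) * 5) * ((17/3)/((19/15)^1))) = -7363125/1444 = -5099.12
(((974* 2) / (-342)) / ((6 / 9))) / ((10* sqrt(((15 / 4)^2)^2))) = -3896 / 64125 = -0.06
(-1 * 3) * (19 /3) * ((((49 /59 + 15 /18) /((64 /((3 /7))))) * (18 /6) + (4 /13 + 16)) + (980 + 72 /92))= -299456580407 /15806336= -18945.35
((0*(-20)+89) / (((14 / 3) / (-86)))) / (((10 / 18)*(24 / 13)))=-447759 / 280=-1599.14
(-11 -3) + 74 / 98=-649 / 49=-13.24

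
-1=-1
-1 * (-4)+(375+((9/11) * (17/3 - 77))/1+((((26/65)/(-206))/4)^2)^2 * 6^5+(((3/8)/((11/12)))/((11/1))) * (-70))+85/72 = 319.21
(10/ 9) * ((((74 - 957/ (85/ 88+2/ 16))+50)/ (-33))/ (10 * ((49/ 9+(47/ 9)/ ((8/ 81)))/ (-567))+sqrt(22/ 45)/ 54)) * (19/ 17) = -668115425250/ 24239609383 - 13632800580 * sqrt(110)/ 412073359511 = -27.91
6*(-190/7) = -1140/7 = -162.86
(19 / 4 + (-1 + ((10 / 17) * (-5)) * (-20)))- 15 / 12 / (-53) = 56400 / 901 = 62.60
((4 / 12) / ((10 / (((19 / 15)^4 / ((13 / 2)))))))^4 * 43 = 12402980783407710210283 / 9497265746780490875244140625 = 0.00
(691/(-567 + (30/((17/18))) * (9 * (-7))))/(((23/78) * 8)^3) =-25808159/1259138496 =-0.02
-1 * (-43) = 43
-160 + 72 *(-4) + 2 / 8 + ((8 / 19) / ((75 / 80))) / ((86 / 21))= -7314443 / 16340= -447.64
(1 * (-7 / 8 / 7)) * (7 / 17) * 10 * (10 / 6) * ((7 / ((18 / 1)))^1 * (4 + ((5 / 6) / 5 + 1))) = -37975 / 22032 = -1.72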